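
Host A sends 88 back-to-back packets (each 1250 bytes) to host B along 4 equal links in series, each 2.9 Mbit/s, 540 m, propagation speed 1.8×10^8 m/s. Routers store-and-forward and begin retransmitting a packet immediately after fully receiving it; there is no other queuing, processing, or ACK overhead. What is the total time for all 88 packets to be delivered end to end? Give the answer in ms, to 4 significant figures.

Per-hop transmission t_tx = L/R = 10000/2900000 = 3.44828 ms.
Per-hop propagation t_prop = 540/180000000 = 0.003 ms.
Pipeline fill: first packet needs 4·t_tx to clear all hops; remaining 87 packets each add one t_tx.
Total = (4+88-1)·t_tx + 4·t_prop = 91·3.44828 + 4·0.003 = 313.8 ms.

313.8 ms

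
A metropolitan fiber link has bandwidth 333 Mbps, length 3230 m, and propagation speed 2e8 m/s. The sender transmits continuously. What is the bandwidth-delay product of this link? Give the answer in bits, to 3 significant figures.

Propagation delay = 3230 / 200000000 = 1.615e-05 s.
BDP = R × t_prop = 333000000 × 1.615e-05 = 5377.95 bits.

5380 bits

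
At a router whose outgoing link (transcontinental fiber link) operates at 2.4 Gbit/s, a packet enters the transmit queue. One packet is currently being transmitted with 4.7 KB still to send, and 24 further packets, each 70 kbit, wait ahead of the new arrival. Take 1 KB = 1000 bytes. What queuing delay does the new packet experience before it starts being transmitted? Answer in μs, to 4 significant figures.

Each queued packet: L/R = 70000/2400000000 = 29.1667 μs.
24 queued → 700 μs.
Plus remaining 37600 bits of current packet: 15.6667 μs.
Queuing delay = 715.7 μs.

715.7 μs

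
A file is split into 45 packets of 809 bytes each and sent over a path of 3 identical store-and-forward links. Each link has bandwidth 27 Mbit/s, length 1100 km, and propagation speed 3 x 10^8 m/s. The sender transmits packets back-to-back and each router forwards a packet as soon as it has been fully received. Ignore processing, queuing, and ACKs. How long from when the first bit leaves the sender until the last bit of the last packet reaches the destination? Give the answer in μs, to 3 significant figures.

22300 μs

Per-hop transmission t_tx = L/R = 6472/27000000 = 239.704 μs.
Per-hop propagation t_prop = 1100000/300000000 = 3666.67 μs.
Pipeline fill: first packet needs 3·t_tx to clear all hops; remaining 44 packets each add one t_tx.
Total = (3+45-1)·t_tx + 3·t_prop = 47·239.704 + 3·3666.67 = 22300 μs.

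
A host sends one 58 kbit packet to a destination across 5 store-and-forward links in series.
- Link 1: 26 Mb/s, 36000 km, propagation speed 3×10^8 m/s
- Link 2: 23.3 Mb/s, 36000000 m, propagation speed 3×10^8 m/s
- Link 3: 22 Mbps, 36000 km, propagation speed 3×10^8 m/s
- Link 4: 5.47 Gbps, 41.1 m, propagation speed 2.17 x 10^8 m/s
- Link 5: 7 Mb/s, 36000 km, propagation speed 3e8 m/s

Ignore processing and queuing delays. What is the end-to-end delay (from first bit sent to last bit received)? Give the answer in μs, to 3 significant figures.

L = 58000 bits.
Transmission delays (L/R per hop): 2230.77, 2489.27, 2636.36, 10.6033, 8285.71 μs; sum = 15652.7 μs.
Propagation delays (d/s per hop): 120000, 120000, 120000, 0.189401, 120000 μs; sum = 480000 μs.
End-to-end = 496000 μs.

496000 μs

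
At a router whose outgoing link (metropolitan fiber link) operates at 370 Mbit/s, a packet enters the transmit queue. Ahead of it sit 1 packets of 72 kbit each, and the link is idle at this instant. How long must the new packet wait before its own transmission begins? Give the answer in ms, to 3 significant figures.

Each queued packet: L/R = 72000/370000000 = 0.194595 ms.
1 queued → 0.194595 ms.
Queuing delay = 0.195 ms.

0.195 ms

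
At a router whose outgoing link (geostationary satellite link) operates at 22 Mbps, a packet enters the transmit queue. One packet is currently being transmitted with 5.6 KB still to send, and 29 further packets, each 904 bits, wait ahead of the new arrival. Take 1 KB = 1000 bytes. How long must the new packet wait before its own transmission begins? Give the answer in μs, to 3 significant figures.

Each queued packet: L/R = 904/22000000 = 41.0909 μs.
29 queued → 1191.64 μs.
Plus remaining 44800 bits of current packet: 2036.36 μs.
Queuing delay = 3230 μs.

3230 μs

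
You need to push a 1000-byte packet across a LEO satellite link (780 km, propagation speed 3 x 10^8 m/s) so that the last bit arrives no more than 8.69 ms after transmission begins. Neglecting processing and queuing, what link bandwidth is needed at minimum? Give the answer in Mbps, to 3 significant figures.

L = 8000 bits.
Propagation delay = 780000 / 300000000 = 2.6 ms.
Transmission budget = 8.69 − 2.6 = 6.09 ms.
R ≥ L / t_tx = 8000 bits / 0.00609 s = 1.31 Mbps.

1.31 Mbps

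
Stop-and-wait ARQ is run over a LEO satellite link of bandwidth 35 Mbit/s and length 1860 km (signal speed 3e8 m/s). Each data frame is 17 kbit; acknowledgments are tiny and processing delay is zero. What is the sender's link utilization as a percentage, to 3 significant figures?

t_tx = L/R = 17000/35000000 = 0.000485714 s.
t_prop = 1860000/300000000 = 0.0062 s; RTT = 0.0124 s.
Cycle = t_tx + RTT = 0.0128857 s.
Utilization = t_tx / cycle = 0.000485714/0.0128857 = 3.77 %.

3.77 %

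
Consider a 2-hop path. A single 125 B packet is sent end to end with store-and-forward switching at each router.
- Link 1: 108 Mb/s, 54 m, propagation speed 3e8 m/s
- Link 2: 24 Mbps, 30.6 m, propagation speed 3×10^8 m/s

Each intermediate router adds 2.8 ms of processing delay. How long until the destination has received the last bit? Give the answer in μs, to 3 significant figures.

2850 μs

L = 125 × 8 = 1000 bits.
Transmission delays (L/R per hop): 9.25926, 41.6667 μs; sum = 50.9259 μs.
Propagation delays (d/s per hop): 0.18, 0.102 μs; sum = 0.282 μs.
Processing at 1 router(s): 1 × 2.8 ms = 2800 μs.
End-to-end = 2850 μs.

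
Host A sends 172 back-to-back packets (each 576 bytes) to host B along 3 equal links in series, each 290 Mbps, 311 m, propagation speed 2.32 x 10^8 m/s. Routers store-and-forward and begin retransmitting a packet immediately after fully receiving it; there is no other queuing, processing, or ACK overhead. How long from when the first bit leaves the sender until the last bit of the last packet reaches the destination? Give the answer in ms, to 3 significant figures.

Per-hop transmission t_tx = L/R = 4608/290000000 = 0.0158897 ms.
Per-hop propagation t_prop = 311/2.32e+08 = 0.00134052 ms.
Pipeline fill: first packet needs 3·t_tx to clear all hops; remaining 171 packets each add one t_tx.
Total = (3+172-1)·t_tx + 3·t_prop = 174·0.0158897 + 3·0.00134052 = 2.77 ms.

2.77 ms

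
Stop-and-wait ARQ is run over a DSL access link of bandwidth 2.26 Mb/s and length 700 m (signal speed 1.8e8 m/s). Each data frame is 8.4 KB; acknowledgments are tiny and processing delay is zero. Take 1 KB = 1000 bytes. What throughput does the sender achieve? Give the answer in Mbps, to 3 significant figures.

t_tx = L/R = 67200/2260000 = 0.0297345 s.
t_prop = 700/180000000 = 3.88889e-06 s; RTT = 7.77778e-06 s.
Cycle = t_tx + RTT = 0.0297423 s.
Throughput = L / cycle = 67200 / 0.0297423 = 2.26 Mbps.

2.26 Mbps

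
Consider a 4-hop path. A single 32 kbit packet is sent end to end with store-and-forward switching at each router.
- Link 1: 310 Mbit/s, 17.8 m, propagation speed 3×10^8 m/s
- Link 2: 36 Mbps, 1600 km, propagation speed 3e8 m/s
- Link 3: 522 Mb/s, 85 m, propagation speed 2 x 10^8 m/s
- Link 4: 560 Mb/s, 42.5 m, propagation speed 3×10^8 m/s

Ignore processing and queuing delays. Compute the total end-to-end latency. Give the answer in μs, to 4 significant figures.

6445 μs

L = 32000 bits.
Transmission delays (L/R per hop): 103.226, 888.889, 61.3027, 57.1429 μs; sum = 1110.56 μs.
Propagation delays (d/s per hop): 0.0593333, 5333.33, 0.425, 0.141667 μs; sum = 5333.96 μs.
End-to-end = 6445 μs.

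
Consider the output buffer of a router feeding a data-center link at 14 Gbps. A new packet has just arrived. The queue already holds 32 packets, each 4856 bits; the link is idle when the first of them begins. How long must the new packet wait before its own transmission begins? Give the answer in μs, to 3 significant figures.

11.1 μs

Each queued packet: L/R = 4856/14000000000 = 0.346857 μs.
32 queued → 11.0994 μs.
Queuing delay = 11.1 μs.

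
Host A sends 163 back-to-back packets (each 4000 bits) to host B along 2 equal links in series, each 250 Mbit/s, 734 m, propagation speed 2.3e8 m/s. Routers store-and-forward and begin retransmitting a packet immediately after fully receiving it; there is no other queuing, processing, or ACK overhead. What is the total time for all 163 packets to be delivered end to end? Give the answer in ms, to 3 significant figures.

Per-hop transmission t_tx = L/R = 4000/250000000 = 0.016 ms.
Per-hop propagation t_prop = 734/2.3e+08 = 0.0031913 ms.
Pipeline fill: first packet needs 2·t_tx to clear all hops; remaining 162 packets each add one t_tx.
Total = (2+163-1)·t_tx + 2·t_prop = 164·0.016 + 2·0.0031913 = 2.63 ms.

2.63 ms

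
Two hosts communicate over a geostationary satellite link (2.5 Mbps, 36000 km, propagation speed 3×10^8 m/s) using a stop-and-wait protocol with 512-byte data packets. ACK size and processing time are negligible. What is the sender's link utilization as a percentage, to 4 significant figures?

t_tx = L/R = 4096/2500000 = 0.0016384 s.
t_prop = 36000000/300000000 = 0.12 s; RTT = 0.24 s.
Cycle = t_tx + RTT = 0.241638 s.
Utilization = t_tx / cycle = 0.0016384/0.241638 = 0.6780 %.

0.6780 %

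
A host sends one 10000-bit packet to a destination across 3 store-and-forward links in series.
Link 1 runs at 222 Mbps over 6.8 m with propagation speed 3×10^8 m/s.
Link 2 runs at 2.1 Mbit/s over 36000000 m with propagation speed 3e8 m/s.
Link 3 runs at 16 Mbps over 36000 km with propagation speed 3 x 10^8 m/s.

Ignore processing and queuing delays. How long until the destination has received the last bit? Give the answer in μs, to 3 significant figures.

245000 μs

Transmission delays (L/R per hop): 45.045, 4761.9, 625 μs; sum = 5431.95 μs.
Propagation delays (d/s per hop): 0.0226667, 120000, 120000 μs; sum = 240000 μs.
End-to-end = 245000 μs.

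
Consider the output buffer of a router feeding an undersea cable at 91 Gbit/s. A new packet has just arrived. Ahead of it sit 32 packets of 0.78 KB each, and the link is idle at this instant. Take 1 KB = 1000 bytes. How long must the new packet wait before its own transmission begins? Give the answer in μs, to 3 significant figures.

2.19 μs

Each queued packet: L/R = 6240/91000000000 = 0.0685714 μs.
32 queued → 2.19429 μs.
Queuing delay = 2.19 μs.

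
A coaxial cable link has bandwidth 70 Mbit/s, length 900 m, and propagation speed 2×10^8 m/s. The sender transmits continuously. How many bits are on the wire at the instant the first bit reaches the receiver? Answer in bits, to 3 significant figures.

Propagation delay = 900 / 200000000 = 4.5e-06 s.
BDP = R × t_prop = 70000000 × 4.5e-06 = 315 bits.

315 bits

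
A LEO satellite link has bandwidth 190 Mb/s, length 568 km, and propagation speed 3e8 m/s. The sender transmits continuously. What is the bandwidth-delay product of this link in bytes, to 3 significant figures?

45000 bytes

Propagation delay = 568000 / 300000000 = 0.00189333 s.
BDP = R × t_prop = 190000000 × 0.00189333 = 359733 bits.
In bytes: 359733/8 = 45000 bytes.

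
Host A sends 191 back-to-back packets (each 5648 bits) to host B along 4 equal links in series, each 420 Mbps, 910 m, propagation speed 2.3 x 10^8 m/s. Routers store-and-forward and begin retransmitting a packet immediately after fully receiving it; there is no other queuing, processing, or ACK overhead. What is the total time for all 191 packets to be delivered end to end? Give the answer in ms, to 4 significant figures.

2.625 ms

Per-hop transmission t_tx = L/R = 5648/420000000 = 0.0134476 ms.
Per-hop propagation t_prop = 910/2.3e+08 = 0.00395652 ms.
Pipeline fill: first packet needs 4·t_tx to clear all hops; remaining 190 packets each add one t_tx.
Total = (4+191-1)·t_tx + 4·t_prop = 194·0.0134476 + 4·0.00395652 = 2.625 ms.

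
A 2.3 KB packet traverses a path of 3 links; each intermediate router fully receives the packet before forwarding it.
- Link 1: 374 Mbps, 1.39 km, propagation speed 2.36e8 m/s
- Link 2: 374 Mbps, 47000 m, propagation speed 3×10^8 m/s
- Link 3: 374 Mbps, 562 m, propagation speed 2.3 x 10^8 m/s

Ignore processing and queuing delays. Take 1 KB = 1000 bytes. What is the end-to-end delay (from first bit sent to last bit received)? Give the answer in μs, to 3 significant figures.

313 μs

L = 18400 bits.
Transmission delay per hop = L/R = 18400/374000000 = 49.1979 μs; 3 hops → 147.594 μs.
Propagation delays (d/s per hop): 5.88983, 156.667, 2.44348 μs; sum = 165 μs.
End-to-end = 313 μs.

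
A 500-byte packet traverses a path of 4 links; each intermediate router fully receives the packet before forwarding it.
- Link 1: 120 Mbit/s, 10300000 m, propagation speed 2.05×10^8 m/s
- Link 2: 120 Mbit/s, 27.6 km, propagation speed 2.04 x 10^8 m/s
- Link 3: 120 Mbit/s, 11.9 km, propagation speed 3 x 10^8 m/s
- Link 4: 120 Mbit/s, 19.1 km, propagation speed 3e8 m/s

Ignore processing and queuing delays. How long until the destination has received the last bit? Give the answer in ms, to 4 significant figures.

50.62 ms

L = 500 × 8 = 4000 bits.
Transmission delay per hop = L/R = 4000/120000000 = 0.0333333 ms; 4 hops → 0.133333 ms.
Propagation delays (d/s per hop): 50.2439, 0.135294, 0.0396667, 0.0636667 ms; sum = 50.4825 ms.
End-to-end = 50.62 ms.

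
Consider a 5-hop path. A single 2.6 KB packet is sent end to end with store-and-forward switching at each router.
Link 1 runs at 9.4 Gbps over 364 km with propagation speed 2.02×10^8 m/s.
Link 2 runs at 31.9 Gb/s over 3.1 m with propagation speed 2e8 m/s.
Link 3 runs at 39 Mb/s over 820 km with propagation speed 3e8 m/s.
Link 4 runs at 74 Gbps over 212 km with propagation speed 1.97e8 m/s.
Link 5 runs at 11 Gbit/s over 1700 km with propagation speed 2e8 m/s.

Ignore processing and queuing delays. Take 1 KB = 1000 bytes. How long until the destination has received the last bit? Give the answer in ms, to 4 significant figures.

14.65 ms

L = 20800 bits.
Transmission delays (L/R per hop): 0.00221277, 0.000652038, 0.533333, 0.000281081, 0.00189091 ms; sum = 0.53837 ms.
Propagation delays (d/s per hop): 1.80198, 1.55e-05, 2.73333, 1.07614, 8.5 ms; sum = 14.1115 ms.
End-to-end = 14.65 ms.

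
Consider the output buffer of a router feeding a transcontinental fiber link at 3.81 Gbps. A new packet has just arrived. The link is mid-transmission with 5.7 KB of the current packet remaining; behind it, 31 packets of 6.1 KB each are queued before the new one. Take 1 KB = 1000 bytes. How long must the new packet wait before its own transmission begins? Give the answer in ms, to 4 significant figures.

0.4090 ms

Each queued packet: L/R = 48800/3810000000 = 0.0128084 ms.
31 queued → 0.39706 ms.
Plus remaining 45600 bits of current packet: 0.0119685 ms.
Queuing delay = 0.4090 ms.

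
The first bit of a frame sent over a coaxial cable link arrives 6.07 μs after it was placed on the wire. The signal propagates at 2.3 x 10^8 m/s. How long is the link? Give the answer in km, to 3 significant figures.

d = s × t_prop = 2.3e+08 × 6.07e-06 = 1.40 km.

1.40 km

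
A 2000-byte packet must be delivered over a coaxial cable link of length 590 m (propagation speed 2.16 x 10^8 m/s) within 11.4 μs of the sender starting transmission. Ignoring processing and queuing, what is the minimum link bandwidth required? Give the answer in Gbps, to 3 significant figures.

1.85 Gbps

L = 16000 bits.
Propagation delay = 590 / 216000000 = 2.73148 μs.
Transmission budget = 11.4 − 2.73148 = 8.66852 μs.
R ≥ L / t_tx = 16000 bits / 8.66852e-06 s = 1.85 Gbps.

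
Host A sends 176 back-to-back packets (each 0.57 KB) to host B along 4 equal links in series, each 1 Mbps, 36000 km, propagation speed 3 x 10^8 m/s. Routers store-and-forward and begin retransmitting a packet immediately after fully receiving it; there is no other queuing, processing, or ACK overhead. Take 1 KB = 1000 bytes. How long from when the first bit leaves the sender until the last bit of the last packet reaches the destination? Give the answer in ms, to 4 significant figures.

1296 ms

Per-hop transmission t_tx = L/R = 4560/1000000 = 4.56 ms.
Per-hop propagation t_prop = 36000000/300000000 = 120 ms.
Pipeline fill: first packet needs 4·t_tx to clear all hops; remaining 175 packets each add one t_tx.
Total = (4+176-1)·t_tx + 4·t_prop = 179·4.56 + 4·120 = 1296 ms.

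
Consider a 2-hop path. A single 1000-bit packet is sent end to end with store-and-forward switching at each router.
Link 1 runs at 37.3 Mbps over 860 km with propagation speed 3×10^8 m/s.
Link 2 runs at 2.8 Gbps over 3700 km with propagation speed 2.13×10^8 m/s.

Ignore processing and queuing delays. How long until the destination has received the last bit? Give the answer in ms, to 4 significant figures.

20.26 ms

Transmission delays (L/R per hop): 0.0268097, 0.000357143 ms; sum = 0.0271668 ms.
Propagation delays (d/s per hop): 2.86667, 17.3709 ms; sum = 20.2376 ms.
End-to-end = 20.26 ms.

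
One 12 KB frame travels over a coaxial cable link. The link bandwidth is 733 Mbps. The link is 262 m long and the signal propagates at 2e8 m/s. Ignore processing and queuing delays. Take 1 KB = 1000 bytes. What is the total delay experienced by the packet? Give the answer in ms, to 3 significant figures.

0.132 ms

L = 96000 bits.
Transmission delay = L/R = 96000 / 733000000 = 0.130969 ms.
Propagation delay = d/s = 262 m / 200000000 m/s = 0.00131 ms.
Total = 0.132 ms.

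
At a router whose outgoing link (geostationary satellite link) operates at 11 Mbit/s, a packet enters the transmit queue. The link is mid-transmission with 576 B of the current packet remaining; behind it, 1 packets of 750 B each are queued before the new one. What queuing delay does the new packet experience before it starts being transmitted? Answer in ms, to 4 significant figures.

Each queued packet: L/R = 6000/11000000 = 0.545455 ms.
1 queued → 0.545455 ms.
Plus remaining 4608 bits of current packet: 0.418909 ms.
Queuing delay = 0.9644 ms.

0.9644 ms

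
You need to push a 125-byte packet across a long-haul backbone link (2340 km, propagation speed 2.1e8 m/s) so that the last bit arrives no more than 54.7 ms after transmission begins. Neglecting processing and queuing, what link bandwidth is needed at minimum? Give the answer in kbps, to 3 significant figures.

L = 1000 bits.
Propagation delay = 2340000 / 210000000 = 11.1429 ms.
Transmission budget = 54.7 − 11.1429 = 43.5571 ms.
R ≥ L / t_tx = 1000 bits / 0.0435571 s = 23.0 kbps.

23.0 kbps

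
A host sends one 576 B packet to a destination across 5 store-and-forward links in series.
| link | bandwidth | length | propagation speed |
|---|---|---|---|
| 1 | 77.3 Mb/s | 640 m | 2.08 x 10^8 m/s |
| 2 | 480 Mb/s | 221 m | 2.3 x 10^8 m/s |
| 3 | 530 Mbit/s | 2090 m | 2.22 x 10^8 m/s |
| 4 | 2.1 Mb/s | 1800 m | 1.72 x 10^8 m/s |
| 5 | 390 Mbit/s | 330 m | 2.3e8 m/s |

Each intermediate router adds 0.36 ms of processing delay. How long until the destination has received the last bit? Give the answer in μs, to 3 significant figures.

L = 576 × 8 = 4608 bits.
Transmission delays (L/R per hop): 59.6119, 9.6, 8.69434, 2194.29, 11.8154 μs; sum = 2284.01 μs.
Propagation delays (d/s per hop): 3.07692, 0.96087, 9.41441, 10.4651, 1.43478 μs; sum = 25.3521 μs.
Processing at 4 router(s): 4 × 0.36 ms = 1440 μs.
End-to-end = 3750 μs.

3750 μs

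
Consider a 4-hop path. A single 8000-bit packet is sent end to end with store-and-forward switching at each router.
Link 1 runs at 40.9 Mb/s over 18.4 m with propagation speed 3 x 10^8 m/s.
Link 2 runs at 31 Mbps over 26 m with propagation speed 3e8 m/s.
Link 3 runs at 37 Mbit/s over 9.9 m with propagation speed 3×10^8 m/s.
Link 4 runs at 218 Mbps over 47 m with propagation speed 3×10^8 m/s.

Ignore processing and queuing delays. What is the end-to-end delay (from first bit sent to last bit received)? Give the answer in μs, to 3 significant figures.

Transmission delays (L/R per hop): 195.599, 258.065, 216.216, 36.6972 μs; sum = 706.577 μs.
Propagation delays (d/s per hop): 0.0613333, 0.0866667, 0.033, 0.156667 μs; sum = 0.337667 μs.
End-to-end = 707 μs.

707 μs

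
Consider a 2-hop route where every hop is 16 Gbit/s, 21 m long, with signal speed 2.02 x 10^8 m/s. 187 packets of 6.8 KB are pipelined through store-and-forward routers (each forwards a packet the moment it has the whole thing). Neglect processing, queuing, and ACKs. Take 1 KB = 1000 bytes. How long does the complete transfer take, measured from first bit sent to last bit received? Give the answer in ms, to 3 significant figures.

Per-hop transmission t_tx = L/R = 54400/16000000000 = 0.0034 ms.
Per-hop propagation t_prop = 21/202000000 = 0.00010396 ms.
Pipeline fill: first packet needs 2·t_tx to clear all hops; remaining 186 packets each add one t_tx.
Total = (2+187-1)·t_tx + 2·t_prop = 188·0.0034 + 2·0.00010396 = 0.639 ms.

0.639 ms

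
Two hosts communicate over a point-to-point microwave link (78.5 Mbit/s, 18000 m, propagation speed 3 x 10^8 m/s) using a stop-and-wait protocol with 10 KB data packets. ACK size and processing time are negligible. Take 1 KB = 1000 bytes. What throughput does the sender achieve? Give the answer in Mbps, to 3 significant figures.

70.2 Mbps

t_tx = L/R = 80000/78500000 = 0.00101911 s.
t_prop = 18000/300000000 = 6e-05 s; RTT = 0.00012 s.
Cycle = t_tx + RTT = 0.00113911 s.
Throughput = L / cycle = 80000 / 0.00113911 = 70.2 Mbps.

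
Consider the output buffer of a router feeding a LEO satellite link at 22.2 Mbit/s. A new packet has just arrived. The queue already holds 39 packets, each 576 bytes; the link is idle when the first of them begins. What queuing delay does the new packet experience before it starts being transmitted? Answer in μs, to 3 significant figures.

8100 μs

Each queued packet: L/R = 4608/22200000 = 207.568 μs.
39 queued → 8095.14 μs.
Queuing delay = 8100 μs.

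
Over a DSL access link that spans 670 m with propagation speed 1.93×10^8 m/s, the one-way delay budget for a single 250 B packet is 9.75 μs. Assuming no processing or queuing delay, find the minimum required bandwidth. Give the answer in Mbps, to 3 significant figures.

319 Mbps

L = 2000 bits.
Propagation delay = 670 / 193000000 = 3.4715 μs.
Transmission budget = 9.75 − 3.4715 = 6.2785 μs.
R ≥ L / t_tx = 2000 bits / 6.2785e-06 s = 319 Mbps.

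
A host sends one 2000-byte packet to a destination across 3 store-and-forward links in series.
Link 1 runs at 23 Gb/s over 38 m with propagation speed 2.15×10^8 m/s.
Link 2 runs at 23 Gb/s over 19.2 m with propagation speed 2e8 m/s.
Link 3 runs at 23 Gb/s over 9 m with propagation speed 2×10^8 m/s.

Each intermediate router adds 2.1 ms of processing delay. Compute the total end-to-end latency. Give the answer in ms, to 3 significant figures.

L = 2000 × 8 = 16000 bits.
Transmission delay per hop = L/R = 16000/23000000000 = 0.000695652 ms; 3 hops → 0.00208696 ms.
Propagation delays (d/s per hop): 0.000176744, 9.6e-05, 4.5e-05 ms; sum = 0.000317744 ms.
Processing at 2 router(s): 2 × 2.1 ms = 4.2 ms.
End-to-end = 4.20 ms.

4.20 ms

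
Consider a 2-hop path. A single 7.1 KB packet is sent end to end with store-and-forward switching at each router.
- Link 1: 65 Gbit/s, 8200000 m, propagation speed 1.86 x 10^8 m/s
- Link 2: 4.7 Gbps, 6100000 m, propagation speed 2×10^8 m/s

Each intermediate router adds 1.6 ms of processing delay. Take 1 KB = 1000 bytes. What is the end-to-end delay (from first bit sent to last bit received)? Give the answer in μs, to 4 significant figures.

L = 56800 bits.
Transmission delays (L/R per hop): 0.873846, 12.0851 μs; sum = 12.959 μs.
Propagation delays (d/s per hop): 44086, 30500 μs; sum = 74586 μs.
Processing at 1 router(s): 1 × 1.6 ms = 1600 μs.
End-to-end = 76200 μs.

76200 μs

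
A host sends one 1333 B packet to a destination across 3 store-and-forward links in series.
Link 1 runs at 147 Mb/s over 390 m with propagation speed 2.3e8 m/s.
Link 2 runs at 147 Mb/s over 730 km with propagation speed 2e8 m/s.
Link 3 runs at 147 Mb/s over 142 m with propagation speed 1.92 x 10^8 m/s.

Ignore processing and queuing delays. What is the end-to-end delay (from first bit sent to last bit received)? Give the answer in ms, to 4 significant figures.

3.870 ms

L = 1333 × 8 = 10664 bits.
Transmission delay per hop = L/R = 10664/147000000 = 0.0725442 ms; 3 hops → 0.217633 ms.
Propagation delays (d/s per hop): 0.00169565, 3.65, 0.000739583 ms; sum = 3.65244 ms.
End-to-end = 3.870 ms.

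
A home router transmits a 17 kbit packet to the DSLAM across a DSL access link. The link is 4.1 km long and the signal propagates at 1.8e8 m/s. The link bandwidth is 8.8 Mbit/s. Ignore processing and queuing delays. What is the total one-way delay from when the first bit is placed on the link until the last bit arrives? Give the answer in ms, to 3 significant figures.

1.95 ms

L = 17000 bits.
Transmission delay = L/R = 17000 / 8800000 = 1.93182 ms.
Propagation delay = d/s = 4100 m / 180000000 m/s = 0.0227778 ms.
Total = 1.95 ms.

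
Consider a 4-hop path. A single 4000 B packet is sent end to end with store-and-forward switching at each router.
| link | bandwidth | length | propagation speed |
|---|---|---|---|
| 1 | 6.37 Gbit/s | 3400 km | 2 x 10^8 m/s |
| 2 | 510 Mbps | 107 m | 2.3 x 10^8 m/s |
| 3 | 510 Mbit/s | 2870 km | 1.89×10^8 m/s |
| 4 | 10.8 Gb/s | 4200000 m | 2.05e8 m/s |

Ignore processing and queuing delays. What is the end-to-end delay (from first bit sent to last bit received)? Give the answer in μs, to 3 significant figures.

L = 4000 × 8 = 32000 bits.
Transmission delays (L/R per hop): 5.02355, 62.7451, 62.7451, 2.96296 μs; sum = 133.477 μs.
Propagation delays (d/s per hop): 17000, 0.465217, 15185.2, 20487.8 μs; sum = 52673.5 μs.
End-to-end = 52800 μs.

52800 μs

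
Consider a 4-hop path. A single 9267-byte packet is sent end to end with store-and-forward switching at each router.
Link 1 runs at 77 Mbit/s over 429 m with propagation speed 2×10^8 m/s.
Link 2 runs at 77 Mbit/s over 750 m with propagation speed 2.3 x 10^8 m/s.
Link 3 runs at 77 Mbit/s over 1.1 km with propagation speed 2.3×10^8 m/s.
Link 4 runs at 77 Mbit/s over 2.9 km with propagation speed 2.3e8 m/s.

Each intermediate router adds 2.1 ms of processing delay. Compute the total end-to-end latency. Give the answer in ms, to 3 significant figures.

10.2 ms

L = 9267 × 8 = 74136 bits.
Transmission delay per hop = L/R = 74136/77000000 = 0.962805 ms; 4 hops → 3.85122 ms.
Propagation delays (d/s per hop): 0.002145, 0.00326087, 0.00478261, 0.0126087 ms; sum = 0.0227972 ms.
Processing at 3 router(s): 3 × 2.1 ms = 6.3 ms.
End-to-end = 10.2 ms.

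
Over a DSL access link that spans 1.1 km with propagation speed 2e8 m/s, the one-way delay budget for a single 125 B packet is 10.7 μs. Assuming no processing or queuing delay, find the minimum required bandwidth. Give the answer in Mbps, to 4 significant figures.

192.3 Mbps

L = 1000 bits.
Propagation delay = 1100 / 200000000 = 5.5 μs.
Transmission budget = 10.7 − 5.5 = 5.2 μs.
R ≥ L / t_tx = 1000 bits / 5.2e-06 s = 192.3 Mbps.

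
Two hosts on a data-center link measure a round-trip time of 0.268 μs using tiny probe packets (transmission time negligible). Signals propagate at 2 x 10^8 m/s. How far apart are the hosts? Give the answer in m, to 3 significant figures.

26.8 m

One-way propagation = RTT/2 = 0.134 μs.
d = s × t = 200000000 × 1.34e-07 = 26.8 m.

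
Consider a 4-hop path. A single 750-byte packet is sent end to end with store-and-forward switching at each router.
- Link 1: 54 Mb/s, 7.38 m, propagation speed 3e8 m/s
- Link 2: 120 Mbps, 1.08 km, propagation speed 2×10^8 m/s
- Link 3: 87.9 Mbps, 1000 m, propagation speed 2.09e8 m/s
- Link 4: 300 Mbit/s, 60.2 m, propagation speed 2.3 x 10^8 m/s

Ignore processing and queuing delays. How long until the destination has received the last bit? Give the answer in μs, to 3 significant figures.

260 μs

L = 750 × 8 = 6000 bits.
Transmission delays (L/R per hop): 111.111, 50, 68.2594, 20 μs; sum = 249.37 μs.
Propagation delays (d/s per hop): 0.0246, 5.4, 4.78469, 0.261739 μs; sum = 10.471 μs.
End-to-end = 260 μs.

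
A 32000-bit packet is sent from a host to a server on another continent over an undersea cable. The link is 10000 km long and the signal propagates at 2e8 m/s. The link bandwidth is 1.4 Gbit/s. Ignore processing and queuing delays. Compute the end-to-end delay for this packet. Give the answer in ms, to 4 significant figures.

50.02 ms

Transmission delay = L/R = 32000 / 1400000000 = 0.0228571 ms.
Propagation delay = d/s = 10000000 m / 200000000 m/s = 50 ms.
Total = 50.02 ms.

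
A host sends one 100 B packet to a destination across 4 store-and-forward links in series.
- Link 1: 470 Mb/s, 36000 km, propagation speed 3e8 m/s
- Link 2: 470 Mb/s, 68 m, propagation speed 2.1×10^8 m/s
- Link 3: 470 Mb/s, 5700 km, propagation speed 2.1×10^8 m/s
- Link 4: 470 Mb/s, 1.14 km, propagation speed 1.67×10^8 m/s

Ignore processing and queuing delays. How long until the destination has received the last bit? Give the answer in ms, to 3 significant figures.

L = 100 × 8 = 800 bits.
Transmission delay per hop = L/R = 800/470000000 = 0.00170213 ms; 4 hops → 0.00680851 ms.
Propagation delays (d/s per hop): 120, 0.00032381, 27.1429, 0.00682635 ms; sum = 147.15 ms.
End-to-end = 147 ms.

147 ms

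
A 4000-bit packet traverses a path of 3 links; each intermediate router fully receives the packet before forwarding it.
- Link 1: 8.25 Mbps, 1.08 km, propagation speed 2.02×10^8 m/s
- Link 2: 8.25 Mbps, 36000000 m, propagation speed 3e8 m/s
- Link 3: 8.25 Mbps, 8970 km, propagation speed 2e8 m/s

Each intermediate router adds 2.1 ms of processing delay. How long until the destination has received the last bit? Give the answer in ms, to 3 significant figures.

Transmission delay per hop = L/R = 4000/8250000 = 0.484848 ms; 3 hops → 1.45455 ms.
Propagation delays (d/s per hop): 0.00534653, 120, 44.85 ms; sum = 164.855 ms.
Processing at 2 router(s): 2 × 2.1 ms = 4.2 ms.
End-to-end = 171 ms.

171 ms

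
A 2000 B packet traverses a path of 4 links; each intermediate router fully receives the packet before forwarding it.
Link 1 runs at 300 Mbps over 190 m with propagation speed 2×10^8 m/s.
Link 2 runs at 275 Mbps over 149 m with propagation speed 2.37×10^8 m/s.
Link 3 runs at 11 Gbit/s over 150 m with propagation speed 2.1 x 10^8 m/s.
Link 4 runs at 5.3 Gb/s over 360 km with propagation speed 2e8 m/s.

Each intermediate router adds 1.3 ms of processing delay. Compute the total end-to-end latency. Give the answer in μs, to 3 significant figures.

L = 2000 × 8 = 16000 bits.
Transmission delays (L/R per hop): 53.3333, 58.1818, 1.45455, 3.01887 μs; sum = 115.989 μs.
Propagation delays (d/s per hop): 0.95, 0.628692, 0.714286, 1800 μs; sum = 1802.29 μs.
Processing at 3 router(s): 3 × 1.3 ms = 3900 μs.
End-to-end = 5820 μs.

5820 μs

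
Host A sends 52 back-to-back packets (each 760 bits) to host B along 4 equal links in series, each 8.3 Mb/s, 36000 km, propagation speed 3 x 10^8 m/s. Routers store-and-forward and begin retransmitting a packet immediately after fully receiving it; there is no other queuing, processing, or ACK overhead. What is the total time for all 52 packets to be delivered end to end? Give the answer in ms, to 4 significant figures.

Per-hop transmission t_tx = L/R = 760/8.3e+06 = 0.0915663 ms.
Per-hop propagation t_prop = 36000000/300000000 = 120 ms.
Pipeline fill: first packet needs 4·t_tx to clear all hops; remaining 51 packets each add one t_tx.
Total = (4+52-1)·t_tx + 4·t_prop = 55·0.0915663 + 4·120 = 485.0 ms.

485.0 ms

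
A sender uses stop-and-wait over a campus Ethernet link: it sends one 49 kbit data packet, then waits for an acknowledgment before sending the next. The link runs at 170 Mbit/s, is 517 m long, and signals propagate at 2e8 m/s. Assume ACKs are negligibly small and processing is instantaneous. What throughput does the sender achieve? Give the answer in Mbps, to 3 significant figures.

167 Mbps

t_tx = L/R = 49000/170000000 = 0.000288235 s.
t_prop = 517/200000000 = 2.585e-06 s; RTT = 5.17e-06 s.
Cycle = t_tx + RTT = 0.000293405 s.
Throughput = L / cycle = 49000 / 0.000293405 = 167 Mbps.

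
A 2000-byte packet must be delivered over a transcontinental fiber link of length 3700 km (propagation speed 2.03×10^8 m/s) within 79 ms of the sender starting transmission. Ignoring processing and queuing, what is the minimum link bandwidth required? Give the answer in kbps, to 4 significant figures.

263.3 kbps

L = 16000 bits.
Propagation delay = 3700000 / 2.03e+08 = 18.2266 ms.
Transmission budget = 79 − 18.2266 = 60.7734 ms.
R ≥ L / t_tx = 16000 bits / 0.0607734 s = 263.3 kbps.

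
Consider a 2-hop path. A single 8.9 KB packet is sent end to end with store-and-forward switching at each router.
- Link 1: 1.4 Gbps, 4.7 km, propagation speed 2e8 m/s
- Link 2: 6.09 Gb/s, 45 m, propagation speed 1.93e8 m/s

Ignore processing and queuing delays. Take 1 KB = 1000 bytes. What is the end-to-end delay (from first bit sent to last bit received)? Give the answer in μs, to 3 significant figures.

L = 71200 bits.
Transmission delays (L/R per hop): 50.8571, 11.6913 μs; sum = 62.5484 μs.
Propagation delays (d/s per hop): 23.5, 0.233161 μs; sum = 23.7332 μs.
End-to-end = 86.3 μs.

86.3 μs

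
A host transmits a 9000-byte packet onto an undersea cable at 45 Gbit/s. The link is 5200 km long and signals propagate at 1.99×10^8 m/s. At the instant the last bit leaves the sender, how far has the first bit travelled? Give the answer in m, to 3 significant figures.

t_tx = L/R = 72000/45000000000 = 1.6e-06 s.
Distance = s × t_tx = 199000000 × 1.6e-06 = 318 m.

318 m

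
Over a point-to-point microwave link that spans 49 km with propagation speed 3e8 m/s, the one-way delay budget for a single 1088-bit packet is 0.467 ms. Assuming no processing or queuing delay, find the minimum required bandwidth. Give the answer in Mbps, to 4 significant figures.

Propagation delay = 49000 / 300000000 = 0.163333 ms.
Transmission budget = 0.467 − 0.163333 = 0.303667 ms.
R ≥ L / t_tx = 1088 bits / 0.000303667 s = 3.583 Mbps.

3.583 Mbps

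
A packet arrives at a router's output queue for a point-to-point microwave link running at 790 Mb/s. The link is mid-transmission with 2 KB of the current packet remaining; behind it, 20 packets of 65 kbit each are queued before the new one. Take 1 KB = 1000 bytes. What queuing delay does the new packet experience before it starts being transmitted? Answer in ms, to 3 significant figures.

Each queued packet: L/R = 65000/790000000 = 0.0822785 ms.
20 queued → 1.64557 ms.
Plus remaining 16000 bits of current packet: 0.0202532 ms.
Queuing delay = 1.67 ms.

1.67 ms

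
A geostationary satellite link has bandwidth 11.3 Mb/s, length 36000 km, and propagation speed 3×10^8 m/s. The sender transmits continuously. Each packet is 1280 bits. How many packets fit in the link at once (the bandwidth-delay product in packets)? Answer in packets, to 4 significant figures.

1059 packets

Propagation delay = 36000000 / 300000000 = 0.12 s.
BDP = R × t_prop = 11300000 × 0.12 = 1356000 bits.
In packets of 1280 bits: 1059 packets.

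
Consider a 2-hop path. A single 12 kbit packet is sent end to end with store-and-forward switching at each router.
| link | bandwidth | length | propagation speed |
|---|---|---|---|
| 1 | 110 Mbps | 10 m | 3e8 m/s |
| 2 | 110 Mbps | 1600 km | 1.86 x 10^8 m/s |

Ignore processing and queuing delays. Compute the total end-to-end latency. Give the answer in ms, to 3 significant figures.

8.82 ms

L = 12000 bits.
Transmission delay per hop = L/R = 12000/110000000 = 0.109091 ms; 2 hops → 0.218182 ms.
Propagation delays (d/s per hop): 3.33333e-05, 8.60215 ms; sum = 8.60218 ms.
End-to-end = 8.82 ms.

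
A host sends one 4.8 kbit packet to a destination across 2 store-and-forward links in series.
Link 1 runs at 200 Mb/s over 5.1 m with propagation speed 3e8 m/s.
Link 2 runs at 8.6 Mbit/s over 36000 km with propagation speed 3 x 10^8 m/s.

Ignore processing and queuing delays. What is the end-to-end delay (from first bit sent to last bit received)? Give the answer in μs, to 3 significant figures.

L = 4800 bits.
Transmission delays (L/R per hop): 24, 558.14 μs; sum = 582.14 μs.
Propagation delays (d/s per hop): 0.017, 120000 μs; sum = 120000 μs.
End-to-end = 121000 μs.

121000 μs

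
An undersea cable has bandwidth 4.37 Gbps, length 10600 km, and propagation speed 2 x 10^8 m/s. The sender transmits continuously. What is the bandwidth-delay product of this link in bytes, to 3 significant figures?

29000000 bytes

Propagation delay = 10600000 / 200000000 = 0.053 s.
BDP = R × t_prop = 4370000000 × 0.053 = 231610000 bits.
In bytes: 231610000/8 = 29000000 bytes.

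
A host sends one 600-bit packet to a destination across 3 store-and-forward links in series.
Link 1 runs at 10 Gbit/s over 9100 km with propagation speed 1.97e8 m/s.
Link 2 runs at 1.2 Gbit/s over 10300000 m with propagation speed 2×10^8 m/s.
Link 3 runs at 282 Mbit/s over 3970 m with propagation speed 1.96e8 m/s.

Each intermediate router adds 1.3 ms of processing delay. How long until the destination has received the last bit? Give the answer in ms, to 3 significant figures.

100 ms

Transmission delays (L/R per hop): 6e-05, 0.0005, 0.00212766 ms; sum = 0.00268766 ms.
Propagation delays (d/s per hop): 46.1929, 51.5, 0.0202551 ms; sum = 97.7131 ms.
Processing at 2 router(s): 2 × 1.3 ms = 2.6 ms.
End-to-end = 100 ms.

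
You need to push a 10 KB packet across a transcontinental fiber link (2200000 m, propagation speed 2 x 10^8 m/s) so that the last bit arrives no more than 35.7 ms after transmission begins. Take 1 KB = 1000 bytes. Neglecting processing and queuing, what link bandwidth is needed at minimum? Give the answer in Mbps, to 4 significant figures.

L = 80000 bits.
Propagation delay = 2200000 / 200000000 = 11 ms.
Transmission budget = 35.7 − 11 = 24.7 ms.
R ≥ L / t_tx = 80000 bits / 0.0247 s = 3.239 Mbps.

3.239 Mbps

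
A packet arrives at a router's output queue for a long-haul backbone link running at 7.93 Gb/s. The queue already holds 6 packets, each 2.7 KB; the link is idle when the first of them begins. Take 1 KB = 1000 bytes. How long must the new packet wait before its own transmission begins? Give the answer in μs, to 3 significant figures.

Each queued packet: L/R = 21600/7930000000 = 2.72383 μs.
6 queued → 16.343 μs.
Queuing delay = 16.3 μs.

16.3 μs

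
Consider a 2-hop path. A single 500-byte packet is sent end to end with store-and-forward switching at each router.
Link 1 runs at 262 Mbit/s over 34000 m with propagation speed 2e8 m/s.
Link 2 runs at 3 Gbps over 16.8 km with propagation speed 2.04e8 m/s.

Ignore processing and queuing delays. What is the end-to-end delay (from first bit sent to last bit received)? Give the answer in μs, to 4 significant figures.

L = 500 × 8 = 4000 bits.
Transmission delays (L/R per hop): 15.2672, 1.33333 μs; sum = 16.6005 μs.
Propagation delays (d/s per hop): 170, 82.3529 μs; sum = 252.353 μs.
End-to-end = 269.0 μs.

269.0 μs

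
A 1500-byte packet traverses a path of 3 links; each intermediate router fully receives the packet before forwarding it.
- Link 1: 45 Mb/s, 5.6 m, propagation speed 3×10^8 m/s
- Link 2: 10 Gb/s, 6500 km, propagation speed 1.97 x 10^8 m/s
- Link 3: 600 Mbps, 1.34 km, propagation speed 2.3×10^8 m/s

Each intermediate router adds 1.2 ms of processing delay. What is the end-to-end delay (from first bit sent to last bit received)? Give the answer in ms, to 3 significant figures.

35.7 ms

L = 1500 × 8 = 12000 bits.
Transmission delays (L/R per hop): 0.266667, 0.0012, 0.02 ms; sum = 0.287867 ms.
Propagation delays (d/s per hop): 1.86667e-05, 32.9949, 0.00582609 ms; sum = 33.0008 ms.
Processing at 2 router(s): 2 × 1.2 ms = 2.4 ms.
End-to-end = 35.7 ms.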